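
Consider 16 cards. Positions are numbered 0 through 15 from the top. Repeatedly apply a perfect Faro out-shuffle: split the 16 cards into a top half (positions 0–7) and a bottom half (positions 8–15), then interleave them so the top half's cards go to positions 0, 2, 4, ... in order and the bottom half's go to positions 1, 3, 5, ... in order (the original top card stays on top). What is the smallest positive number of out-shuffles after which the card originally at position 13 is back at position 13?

Follow position 13 under repeated out-shuffles:
13 → 11 → 7 → 14 → 13
It first returns after 4 out-shuffles.

4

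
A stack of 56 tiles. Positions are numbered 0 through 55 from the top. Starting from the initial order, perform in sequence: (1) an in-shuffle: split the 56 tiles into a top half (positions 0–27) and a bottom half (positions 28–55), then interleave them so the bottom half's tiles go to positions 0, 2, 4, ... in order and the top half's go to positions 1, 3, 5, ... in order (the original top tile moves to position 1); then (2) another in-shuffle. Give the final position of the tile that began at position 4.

Track the tile from position 4 forward through each operation:
  after op 1 (in-shuffle): 4 → 9
  after op 2 (in-shuffle): 9 → 19

19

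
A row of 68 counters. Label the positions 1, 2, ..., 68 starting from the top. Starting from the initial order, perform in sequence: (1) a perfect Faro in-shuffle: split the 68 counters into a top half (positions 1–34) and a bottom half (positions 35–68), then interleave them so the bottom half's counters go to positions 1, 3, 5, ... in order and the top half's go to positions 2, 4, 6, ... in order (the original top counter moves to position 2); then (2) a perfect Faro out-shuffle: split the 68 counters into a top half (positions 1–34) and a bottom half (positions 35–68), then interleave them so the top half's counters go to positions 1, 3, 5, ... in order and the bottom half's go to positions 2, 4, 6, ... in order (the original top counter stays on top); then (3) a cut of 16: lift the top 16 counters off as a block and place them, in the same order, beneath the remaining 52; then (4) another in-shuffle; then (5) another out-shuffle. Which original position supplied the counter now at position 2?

Undo the operations in reverse order, starting from position 2:
  undo op 5 (out-shuffle, from bottom half): 2 ← 35
  undo op 4 (in-shuffle, from bottom half): 35 ← 52
  undo op 3 (cut 16): 52 ← 68
  undo op 2 (out-shuffle, from bottom half): 68 ← 68
  undo op 1 (in-shuffle, from top half): 68 ← 34
So the counter at position 2 came from original position 34.

34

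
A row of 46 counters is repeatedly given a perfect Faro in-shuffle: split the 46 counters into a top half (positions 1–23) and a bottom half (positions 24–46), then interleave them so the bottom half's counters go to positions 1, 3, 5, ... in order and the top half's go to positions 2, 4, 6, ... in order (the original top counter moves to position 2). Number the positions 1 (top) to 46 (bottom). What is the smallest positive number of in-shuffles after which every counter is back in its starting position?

23

The in-shuffle permutes the 46 positions with cycle lengths [23, 23].
Every counter is home exactly when every cycle has completed a whole number of laps, i.e. after lcm(23) = 23 in-shuffles.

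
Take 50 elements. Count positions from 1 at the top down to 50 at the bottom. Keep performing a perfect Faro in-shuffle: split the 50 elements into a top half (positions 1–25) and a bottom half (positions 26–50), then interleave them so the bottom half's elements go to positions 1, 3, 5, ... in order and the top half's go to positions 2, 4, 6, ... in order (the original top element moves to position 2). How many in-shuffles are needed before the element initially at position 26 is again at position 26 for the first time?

8

Follow position 26 under repeated in-shuffles:
26 → 1 → 2 → 4 → 8 → 16 → 32 → 13 → 26
It first returns after 8 in-shuffles.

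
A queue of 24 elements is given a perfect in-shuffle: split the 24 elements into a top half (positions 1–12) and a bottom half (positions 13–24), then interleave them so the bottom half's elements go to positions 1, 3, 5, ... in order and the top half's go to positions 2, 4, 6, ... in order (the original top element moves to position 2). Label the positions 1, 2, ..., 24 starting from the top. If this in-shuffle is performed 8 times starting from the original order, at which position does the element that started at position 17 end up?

Track the element's position through each in-shuffle:
17 → 9 → 18 → 11 → 22 → 19 → 13 → 1 → 2

2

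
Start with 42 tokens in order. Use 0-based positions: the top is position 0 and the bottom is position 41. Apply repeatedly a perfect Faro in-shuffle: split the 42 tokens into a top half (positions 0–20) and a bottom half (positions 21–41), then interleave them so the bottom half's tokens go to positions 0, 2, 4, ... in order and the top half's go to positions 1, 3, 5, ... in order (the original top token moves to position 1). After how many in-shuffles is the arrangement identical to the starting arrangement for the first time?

The in-shuffle permutes the 42 positions with cycle lengths [14, 14, 14].
Every token is home exactly when every cycle has completed a whole number of laps, i.e. after lcm(14) = 14 in-shuffles.

14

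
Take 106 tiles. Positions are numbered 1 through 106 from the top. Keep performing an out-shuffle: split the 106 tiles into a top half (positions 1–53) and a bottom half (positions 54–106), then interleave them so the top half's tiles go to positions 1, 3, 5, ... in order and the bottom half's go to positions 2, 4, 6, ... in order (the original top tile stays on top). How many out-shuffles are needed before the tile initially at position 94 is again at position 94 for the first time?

12

Follow position 94 under repeated out-shuffles:
94 → 82 → 58 → 10 → 19 → 37 → 73 → 40 → 79 → 52 → 103 → 100 → 94
It first returns after 12 out-shuffles.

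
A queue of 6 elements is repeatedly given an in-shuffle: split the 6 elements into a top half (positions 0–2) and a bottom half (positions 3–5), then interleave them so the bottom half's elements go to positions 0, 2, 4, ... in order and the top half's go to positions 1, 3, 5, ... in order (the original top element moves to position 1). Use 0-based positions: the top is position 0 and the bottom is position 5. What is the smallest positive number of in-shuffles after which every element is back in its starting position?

The in-shuffle permutes the 6 positions with cycle lengths [3, 3].
Every element is home exactly when every cycle has completed a whole number of laps, i.e. after lcm(3) = 3 in-shuffles.

3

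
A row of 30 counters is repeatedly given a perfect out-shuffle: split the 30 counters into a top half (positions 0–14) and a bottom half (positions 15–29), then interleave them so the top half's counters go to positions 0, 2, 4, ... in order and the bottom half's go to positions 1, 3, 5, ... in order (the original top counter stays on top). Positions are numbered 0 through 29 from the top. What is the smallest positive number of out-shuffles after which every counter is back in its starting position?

28

The out-shuffle permutes the 30 positions with cycle lengths [1, 1, 28].
Every counter is home exactly when every cycle has completed a whole number of laps, i.e. after lcm(1, 28) = 28 out-shuffles.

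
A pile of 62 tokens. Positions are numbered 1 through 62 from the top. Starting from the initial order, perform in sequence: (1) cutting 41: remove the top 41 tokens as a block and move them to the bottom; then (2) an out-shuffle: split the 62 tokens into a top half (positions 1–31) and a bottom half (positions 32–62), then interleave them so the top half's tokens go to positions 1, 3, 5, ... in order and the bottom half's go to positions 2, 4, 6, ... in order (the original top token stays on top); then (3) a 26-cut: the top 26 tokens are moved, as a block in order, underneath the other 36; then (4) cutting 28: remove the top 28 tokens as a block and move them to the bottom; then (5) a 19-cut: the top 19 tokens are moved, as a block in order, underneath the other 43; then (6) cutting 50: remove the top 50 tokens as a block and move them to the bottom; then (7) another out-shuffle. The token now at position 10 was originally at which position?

Undo the operations in reverse order, starting from position 10:
  undo op 7 (out-shuffle, from bottom half): 10 ← 36
  undo op 6 (cut 50): 36 ← 24
  undo op 5 (cut 19): 24 ← 43
  undo op 4 (cut 28): 43 ← 9
  undo op 3 (cut 26): 9 ← 35
  undo op 2 (out-shuffle, from top half): 35 ← 18
  undo op 1 (cut 41): 18 ← 59
So the token at position 10 came from original position 59.

59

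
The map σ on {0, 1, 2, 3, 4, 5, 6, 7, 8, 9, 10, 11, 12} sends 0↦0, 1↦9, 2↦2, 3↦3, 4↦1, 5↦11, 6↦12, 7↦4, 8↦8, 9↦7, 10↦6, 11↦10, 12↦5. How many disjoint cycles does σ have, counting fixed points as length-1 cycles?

Cycle decomposition: (0) (1 9 7 4) (2) (3) (5 11 10 6 12) (8).
6 cycles.

6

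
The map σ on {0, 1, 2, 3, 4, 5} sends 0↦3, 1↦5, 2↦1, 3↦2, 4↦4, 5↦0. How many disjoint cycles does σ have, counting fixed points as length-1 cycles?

2

Cycle decomposition: (0 3 2 1 5) (4).
2 cycles.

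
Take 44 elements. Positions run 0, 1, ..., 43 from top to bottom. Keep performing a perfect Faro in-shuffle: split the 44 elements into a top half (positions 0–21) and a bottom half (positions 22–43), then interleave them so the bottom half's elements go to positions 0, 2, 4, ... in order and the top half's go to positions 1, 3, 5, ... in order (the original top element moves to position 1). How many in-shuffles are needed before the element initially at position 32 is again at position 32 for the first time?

4

Follow position 32 under repeated in-shuffles:
32 → 20 → 41 → 38 → 32
It first returns after 4 in-shuffles.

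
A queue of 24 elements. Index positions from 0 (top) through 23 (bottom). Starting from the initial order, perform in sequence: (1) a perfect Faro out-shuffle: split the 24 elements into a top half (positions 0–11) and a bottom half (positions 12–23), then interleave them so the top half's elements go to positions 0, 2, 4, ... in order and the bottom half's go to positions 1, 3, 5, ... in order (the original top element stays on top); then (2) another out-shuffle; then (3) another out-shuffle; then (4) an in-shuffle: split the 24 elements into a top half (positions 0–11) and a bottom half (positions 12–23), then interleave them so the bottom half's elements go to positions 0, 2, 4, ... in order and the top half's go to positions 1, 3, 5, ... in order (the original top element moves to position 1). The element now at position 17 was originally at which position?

1

Undo the operations in reverse order, starting from position 17:
  undo op 4 (in-shuffle, from top half): 17 ← 8
  undo op 3 (out-shuffle, from top half): 8 ← 4
  undo op 2 (out-shuffle, from top half): 4 ← 2
  undo op 1 (out-shuffle, from top half): 2 ← 1
So the element at position 17 came from original position 1.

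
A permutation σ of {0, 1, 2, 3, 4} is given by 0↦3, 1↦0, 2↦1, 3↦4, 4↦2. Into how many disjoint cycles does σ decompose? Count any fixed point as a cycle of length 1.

Cycle decomposition: (0 3 4 2 1).
1 cycle.

1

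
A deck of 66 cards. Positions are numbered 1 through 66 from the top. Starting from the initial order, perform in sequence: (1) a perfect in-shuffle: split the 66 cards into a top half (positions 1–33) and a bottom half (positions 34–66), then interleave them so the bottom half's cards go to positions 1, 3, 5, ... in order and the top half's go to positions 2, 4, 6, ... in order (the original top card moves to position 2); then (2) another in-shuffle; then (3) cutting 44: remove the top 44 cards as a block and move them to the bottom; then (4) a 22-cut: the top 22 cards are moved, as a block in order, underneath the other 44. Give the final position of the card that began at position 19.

Track the card from position 19 forward through each operation:
  after op 1 (in-shuffle): 19 → 38
  after op 2 (in-shuffle): 38 → 9
  after op 3 (cut 44): 9 → 31
  after op 4 (cut 22): 31 → 9

9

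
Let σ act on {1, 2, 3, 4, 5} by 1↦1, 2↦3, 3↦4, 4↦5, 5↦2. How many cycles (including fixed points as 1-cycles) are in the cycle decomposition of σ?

Cycle decomposition: (1) (2 3 4 5).
2 cycles.

2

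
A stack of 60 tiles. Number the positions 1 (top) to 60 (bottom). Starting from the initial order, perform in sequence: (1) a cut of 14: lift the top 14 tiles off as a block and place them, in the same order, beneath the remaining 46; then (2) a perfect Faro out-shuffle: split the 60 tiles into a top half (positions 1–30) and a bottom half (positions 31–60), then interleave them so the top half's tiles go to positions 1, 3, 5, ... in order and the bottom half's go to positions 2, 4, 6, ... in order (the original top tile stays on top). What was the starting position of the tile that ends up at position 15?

Undo the operations in reverse order, starting from position 15:
  undo op 2 (out-shuffle, from top half): 15 ← 8
  undo op 1 (cut 14): 8 ← 22
So the tile at position 15 came from original position 22.

22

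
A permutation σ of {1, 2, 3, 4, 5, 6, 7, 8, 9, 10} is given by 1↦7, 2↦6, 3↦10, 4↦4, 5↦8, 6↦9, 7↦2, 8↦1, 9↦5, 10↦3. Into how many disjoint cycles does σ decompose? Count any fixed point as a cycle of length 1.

Cycle decomposition: (1 7 2 6 9 5 8) (3 10) (4).
3 cycles.

3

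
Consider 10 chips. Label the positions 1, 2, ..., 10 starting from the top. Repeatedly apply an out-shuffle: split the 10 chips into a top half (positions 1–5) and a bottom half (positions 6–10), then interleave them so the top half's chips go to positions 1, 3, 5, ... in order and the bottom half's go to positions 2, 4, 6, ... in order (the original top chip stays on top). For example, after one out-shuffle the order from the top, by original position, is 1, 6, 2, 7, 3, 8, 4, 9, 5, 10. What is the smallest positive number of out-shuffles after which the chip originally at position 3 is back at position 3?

Follow position 3 under repeated out-shuffles:
3 → 5 → 9 → 8 → 6 → 2 → 3
It first returns after 6 out-shuffles.

6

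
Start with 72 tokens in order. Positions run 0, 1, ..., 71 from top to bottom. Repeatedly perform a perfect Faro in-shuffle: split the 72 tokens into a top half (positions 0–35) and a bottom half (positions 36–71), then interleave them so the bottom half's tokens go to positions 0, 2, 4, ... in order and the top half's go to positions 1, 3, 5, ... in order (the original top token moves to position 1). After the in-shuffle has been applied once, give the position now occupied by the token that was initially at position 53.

Track the token's position through each in-shuffle:
53 → 34

34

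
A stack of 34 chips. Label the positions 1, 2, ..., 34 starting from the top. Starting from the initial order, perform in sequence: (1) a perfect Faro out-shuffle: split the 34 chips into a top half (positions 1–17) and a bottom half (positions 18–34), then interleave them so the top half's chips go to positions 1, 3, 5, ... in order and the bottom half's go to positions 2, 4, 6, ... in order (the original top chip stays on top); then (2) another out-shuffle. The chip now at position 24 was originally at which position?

Undo the operations in reverse order, starting from position 24:
  undo op 2 (out-shuffle, from bottom half): 24 ← 29
  undo op 1 (out-shuffle, from top half): 29 ← 15
So the chip at position 24 came from original position 15.

15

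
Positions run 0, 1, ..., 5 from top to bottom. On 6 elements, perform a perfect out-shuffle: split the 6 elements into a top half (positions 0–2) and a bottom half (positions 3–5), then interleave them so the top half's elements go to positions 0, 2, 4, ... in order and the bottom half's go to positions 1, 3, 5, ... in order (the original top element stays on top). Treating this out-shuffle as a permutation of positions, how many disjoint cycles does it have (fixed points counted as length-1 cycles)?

Trace each unvisited position around until it returns:
(0) (1 2 4 3) (5)
3 cycles in total.

3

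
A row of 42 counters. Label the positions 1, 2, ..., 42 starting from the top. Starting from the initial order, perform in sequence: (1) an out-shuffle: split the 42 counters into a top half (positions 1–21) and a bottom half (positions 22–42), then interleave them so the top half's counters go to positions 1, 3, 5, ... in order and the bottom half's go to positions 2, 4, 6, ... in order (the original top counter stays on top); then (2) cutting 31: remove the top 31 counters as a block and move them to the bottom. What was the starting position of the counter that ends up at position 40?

15

Undo the operations in reverse order, starting from position 40:
  undo op 2 (cut 31): 40 ← 29
  undo op 1 (out-shuffle, from top half): 29 ← 15
So the counter at position 40 came from original position 15.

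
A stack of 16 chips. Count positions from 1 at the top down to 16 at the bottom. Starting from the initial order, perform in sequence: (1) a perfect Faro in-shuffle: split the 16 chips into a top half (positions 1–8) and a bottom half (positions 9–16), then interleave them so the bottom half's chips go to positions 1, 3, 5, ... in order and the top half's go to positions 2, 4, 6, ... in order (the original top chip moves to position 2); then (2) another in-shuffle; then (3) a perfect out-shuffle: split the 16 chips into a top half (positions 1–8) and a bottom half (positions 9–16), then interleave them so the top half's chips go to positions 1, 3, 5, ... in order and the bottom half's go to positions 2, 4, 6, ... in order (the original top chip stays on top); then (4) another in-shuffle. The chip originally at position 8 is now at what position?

Track the chip from position 8 forward through each operation:
  after op 1 (in-shuffle): 8 → 16
  after op 2 (in-shuffle): 16 → 15
  after op 3 (out-shuffle): 15 → 14
  after op 4 (in-shuffle): 14 → 11

11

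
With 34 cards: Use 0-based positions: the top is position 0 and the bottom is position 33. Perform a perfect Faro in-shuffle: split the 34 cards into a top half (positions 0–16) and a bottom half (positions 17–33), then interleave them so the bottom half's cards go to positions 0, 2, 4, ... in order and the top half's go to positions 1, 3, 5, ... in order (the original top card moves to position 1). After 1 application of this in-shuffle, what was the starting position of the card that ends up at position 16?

Work backwards from position 16, undoing one in-shuffle at a time:
16 ← 25
So the card now at position 16 started at position 25.

25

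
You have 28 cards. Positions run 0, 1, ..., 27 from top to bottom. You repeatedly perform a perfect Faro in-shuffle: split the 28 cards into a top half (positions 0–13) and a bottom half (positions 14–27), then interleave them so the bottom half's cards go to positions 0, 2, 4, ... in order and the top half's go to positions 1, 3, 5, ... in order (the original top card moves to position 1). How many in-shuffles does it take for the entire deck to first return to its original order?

The in-shuffle permutes the 28 positions with cycle lengths [28].
Every card is home exactly when every cycle has completed a whole number of laps, i.e. after lcm(28) = 28 in-shuffles.

28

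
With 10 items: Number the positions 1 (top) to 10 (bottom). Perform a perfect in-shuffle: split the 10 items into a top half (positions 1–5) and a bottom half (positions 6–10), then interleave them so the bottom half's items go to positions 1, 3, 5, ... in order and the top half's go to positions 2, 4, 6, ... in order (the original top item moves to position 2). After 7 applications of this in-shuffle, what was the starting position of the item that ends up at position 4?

Work backwards from position 4, undoing one in-shuffle at a time:
4 ← 2 ← 1 ← 6 ← 3 ← 7 ← 9 ← 10
So the item now at position 4 started at position 10.

10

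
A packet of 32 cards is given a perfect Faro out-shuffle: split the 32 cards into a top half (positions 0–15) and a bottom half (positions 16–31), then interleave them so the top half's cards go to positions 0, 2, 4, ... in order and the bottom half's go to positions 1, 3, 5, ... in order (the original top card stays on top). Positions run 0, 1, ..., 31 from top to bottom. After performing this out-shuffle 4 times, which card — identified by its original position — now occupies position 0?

0

Work backwards from position 0, undoing one out-shuffle at a time:
0 ← 0 ← 0 ← 0 ← 0
So the card now at position 0 started at position 0.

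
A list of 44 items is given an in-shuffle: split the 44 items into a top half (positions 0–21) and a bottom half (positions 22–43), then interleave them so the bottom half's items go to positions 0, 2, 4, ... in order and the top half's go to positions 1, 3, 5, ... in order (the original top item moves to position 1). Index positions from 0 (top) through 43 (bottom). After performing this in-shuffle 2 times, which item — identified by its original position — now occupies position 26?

Work backwards from position 26, undoing one in-shuffle at a time:
26 ← 35 ← 17
So the item now at position 26 started at position 17.

17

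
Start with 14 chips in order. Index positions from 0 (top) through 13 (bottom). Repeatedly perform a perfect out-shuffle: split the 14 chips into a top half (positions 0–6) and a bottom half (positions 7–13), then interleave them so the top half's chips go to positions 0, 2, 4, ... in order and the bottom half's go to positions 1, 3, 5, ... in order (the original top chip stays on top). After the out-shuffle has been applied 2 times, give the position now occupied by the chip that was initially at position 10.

1

Track the chip's position through each out-shuffle:
10 → 7 → 1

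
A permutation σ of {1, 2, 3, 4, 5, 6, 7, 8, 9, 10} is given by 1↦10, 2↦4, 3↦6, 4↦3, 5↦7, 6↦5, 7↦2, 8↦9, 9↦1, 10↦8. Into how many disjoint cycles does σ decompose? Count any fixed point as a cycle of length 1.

2

Cycle decomposition: (1 10 8 9) (2 4 3 6 5 7).
2 cycles.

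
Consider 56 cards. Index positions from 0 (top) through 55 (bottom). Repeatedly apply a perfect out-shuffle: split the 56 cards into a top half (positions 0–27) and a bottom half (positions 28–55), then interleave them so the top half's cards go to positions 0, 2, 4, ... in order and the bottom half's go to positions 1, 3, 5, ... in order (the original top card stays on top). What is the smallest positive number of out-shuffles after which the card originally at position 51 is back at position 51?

20

Follow position 51 under repeated out-shuffles:
51 → 47 → 39 → 23 → 46 → 37 → 19 → 38 → 21 → 42 → 29 → 3 → 6 → 12 → 24 → 48 → 41 → 27 → 54 → 53 → 51
It first returns after 20 out-shuffles.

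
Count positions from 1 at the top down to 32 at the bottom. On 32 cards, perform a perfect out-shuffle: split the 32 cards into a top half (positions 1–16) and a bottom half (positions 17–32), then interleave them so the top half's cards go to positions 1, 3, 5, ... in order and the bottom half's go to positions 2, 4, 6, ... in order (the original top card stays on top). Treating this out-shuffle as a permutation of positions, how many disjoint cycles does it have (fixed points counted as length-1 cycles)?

Trace each unvisited position around until it returns:
(1) (2 3 5 9 17) (4 7 13 25 18) (6 11 21 10 19) (8 15 29 26 20) (12 23 14 27 22) (16 31 30 28 24) (32)
8 cycles in total.

8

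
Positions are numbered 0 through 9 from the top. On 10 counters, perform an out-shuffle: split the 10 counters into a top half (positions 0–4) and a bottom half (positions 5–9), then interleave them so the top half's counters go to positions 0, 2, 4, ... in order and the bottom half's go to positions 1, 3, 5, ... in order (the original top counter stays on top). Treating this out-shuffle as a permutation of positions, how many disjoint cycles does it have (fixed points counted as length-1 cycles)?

Trace each unvisited position around until it returns:
(0) (1 2 4 8 7 5) (3 6) (9)
4 cycles in total.

4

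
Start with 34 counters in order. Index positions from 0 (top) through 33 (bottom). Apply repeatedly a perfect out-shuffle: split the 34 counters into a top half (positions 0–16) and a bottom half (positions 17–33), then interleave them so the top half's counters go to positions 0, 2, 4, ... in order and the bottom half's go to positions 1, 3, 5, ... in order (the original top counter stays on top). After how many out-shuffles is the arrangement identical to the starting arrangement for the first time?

The out-shuffle permutes the 34 positions with cycle lengths [1, 1, 2, 10, 10, 10].
Every counter is home exactly when every cycle has completed a whole number of laps, i.e. after lcm(1, 2, 10) = 10 out-shuffles.

10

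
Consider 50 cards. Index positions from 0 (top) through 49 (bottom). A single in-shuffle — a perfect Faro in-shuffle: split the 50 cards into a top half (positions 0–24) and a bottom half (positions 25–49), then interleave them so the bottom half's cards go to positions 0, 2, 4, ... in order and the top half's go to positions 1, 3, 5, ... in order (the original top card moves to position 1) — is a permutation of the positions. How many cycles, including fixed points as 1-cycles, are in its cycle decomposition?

Trace each unvisited position around until it returns:
(0 1 3 7 15 31 12 25) (2 5 11 23 47 44 38 26) (4 9 19 39 28 6 13 27) (8 17 35 20 41 32 14 29) (10 21 43 36 22 45 40 30) (16 33) (18 37 24 49 48 46 42 34)
7 cycles in total.

7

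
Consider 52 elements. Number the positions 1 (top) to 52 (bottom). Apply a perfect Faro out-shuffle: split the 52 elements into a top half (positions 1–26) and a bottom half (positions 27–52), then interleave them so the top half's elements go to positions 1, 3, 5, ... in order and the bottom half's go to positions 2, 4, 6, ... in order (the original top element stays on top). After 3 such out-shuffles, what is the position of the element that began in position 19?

Track the element's position through each out-shuffle:
19 → 37 → 22 → 43

43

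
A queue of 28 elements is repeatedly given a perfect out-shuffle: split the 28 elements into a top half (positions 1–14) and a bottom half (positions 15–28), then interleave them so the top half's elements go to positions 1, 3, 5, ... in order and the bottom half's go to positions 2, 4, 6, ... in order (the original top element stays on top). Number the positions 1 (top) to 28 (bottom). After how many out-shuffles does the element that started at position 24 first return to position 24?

Follow position 24 under repeated out-shuffles:
24 → 20 → 12 → 23 → 18 → 8 → 15 → 2 → 3 → 5 → 9 → 17 → 6 → 11 → 21 → 14 → 27 → 26 → 24
It first returns after 18 out-shuffles.

18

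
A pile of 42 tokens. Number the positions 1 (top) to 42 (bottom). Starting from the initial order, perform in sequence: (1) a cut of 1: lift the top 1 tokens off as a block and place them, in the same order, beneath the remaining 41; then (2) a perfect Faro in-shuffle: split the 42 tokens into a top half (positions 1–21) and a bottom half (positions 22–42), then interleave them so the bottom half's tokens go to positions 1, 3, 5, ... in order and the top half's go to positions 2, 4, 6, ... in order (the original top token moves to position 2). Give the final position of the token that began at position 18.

Track the token from position 18 forward through each operation:
  after op 1 (cut 1): 18 → 17
  after op 2 (in-shuffle): 17 → 34

34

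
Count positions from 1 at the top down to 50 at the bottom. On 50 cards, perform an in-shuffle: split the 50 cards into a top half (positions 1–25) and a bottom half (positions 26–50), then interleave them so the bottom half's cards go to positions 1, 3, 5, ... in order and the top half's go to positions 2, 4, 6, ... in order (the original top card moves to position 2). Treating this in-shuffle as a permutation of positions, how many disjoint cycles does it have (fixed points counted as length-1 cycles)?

Trace each unvisited position around until it returns:
(1 2 4 8 16 32 13 26) (3 6 12 24 48 45 39 27) (5 10 20 40 29 7 14 28) (9 18 36 21 42 33 15 30) (11 22 44 37 23 46 41 31) (17 34) (19 38 25 50 49 47 43 35)
7 cycles in total.

7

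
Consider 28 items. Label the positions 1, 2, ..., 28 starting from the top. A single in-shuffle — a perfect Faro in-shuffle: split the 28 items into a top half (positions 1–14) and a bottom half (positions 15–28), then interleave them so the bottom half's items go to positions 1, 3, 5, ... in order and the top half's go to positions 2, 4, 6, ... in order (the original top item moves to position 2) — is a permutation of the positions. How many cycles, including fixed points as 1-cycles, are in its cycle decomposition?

1

Trace each unvisited position around until it returns:
(1 2 4 8 16 3 ... len 28)
1 cycle in total.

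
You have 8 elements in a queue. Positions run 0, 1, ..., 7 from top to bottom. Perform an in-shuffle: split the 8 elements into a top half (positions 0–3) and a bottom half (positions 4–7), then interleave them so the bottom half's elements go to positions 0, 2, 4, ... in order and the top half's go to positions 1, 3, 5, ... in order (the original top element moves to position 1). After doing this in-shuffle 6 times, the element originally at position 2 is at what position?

Track the element's position through each in-shuffle:
2 → 5 → 2 → 5 → 2 → 5 → 2

2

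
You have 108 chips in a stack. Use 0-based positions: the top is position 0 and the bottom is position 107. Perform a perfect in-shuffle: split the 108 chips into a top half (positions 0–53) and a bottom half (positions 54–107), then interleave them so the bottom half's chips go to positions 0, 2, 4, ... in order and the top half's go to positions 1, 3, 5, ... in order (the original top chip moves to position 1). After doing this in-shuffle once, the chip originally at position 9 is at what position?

19

Track the chip's position through each in-shuffle:
9 → 19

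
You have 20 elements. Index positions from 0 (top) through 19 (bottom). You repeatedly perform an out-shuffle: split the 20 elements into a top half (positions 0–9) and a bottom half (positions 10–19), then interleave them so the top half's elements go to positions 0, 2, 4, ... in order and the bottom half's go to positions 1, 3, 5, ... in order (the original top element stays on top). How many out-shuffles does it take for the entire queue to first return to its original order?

18

The out-shuffle permutes the 20 positions with cycle lengths [1, 1, 18].
Every element is home exactly when every cycle has completed a whole number of laps, i.e. after lcm(1, 18) = 18 out-shuffles.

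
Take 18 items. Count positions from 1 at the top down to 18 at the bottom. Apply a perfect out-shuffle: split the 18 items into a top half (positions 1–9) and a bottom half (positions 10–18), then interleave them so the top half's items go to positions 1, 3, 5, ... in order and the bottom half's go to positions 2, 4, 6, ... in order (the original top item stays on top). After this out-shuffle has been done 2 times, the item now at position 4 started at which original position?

Work backwards from position 4, undoing one out-shuffle at a time:
4 ← 11 ← 6
So the item now at position 4 started at position 6.

6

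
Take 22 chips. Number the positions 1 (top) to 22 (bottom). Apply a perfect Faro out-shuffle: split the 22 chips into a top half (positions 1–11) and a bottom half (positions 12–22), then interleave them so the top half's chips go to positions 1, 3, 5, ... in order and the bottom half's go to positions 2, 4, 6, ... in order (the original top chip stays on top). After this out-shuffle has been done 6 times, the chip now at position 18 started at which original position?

18

Work backwards from position 18, undoing one out-shuffle at a time:
18 ← 20 ← 21 ← 11 ← 6 ← 14 ← 18
So the chip now at position 18 started at position 18.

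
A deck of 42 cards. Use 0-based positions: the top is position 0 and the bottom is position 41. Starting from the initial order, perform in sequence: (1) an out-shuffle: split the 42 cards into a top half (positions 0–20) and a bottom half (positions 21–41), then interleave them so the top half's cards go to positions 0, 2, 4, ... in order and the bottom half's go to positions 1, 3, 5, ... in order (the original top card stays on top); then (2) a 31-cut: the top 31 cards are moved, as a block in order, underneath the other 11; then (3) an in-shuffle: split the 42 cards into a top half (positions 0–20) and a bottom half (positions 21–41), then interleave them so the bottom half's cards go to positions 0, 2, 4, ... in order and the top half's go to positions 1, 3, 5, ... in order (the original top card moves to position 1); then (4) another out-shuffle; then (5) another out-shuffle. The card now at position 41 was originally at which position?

Undo the operations in reverse order, starting from position 41:
  undo op 5 (out-shuffle, from bottom half): 41 ← 41
  undo op 4 (out-shuffle, from bottom half): 41 ← 41
  undo op 3 (in-shuffle, from top half): 41 ← 20
  undo op 2 (cut 31): 20 ← 9
  undo op 1 (out-shuffle, from bottom half): 9 ← 25
So the card at position 41 came from original position 25.

25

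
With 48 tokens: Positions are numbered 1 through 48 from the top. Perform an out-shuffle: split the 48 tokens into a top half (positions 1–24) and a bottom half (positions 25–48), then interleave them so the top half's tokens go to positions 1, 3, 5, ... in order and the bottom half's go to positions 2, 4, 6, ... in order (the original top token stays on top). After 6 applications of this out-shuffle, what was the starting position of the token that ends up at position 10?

43

Work backwards from position 10, undoing one out-shuffle at a time:
10 ← 29 ← 15 ← 8 ← 28 ← 38 ← 43
So the token now at position 10 started at position 43.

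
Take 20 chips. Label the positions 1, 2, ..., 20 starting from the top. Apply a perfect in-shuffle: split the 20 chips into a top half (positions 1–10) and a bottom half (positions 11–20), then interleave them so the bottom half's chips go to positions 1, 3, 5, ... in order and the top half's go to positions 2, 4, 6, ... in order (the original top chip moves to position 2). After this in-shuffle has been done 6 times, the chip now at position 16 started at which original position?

16

Work backwards from position 16, undoing one in-shuffle at a time:
16 ← 8 ← 4 ← 2 ← 1 ← 11 ← 16
So the chip now at position 16 started at position 16.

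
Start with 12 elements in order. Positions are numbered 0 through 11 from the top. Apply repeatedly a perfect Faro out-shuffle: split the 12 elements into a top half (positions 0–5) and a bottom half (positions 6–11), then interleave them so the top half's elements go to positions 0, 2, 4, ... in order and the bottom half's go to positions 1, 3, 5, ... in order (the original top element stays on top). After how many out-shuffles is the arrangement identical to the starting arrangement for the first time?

10

The out-shuffle permutes the 12 positions with cycle lengths [1, 1, 10].
Every element is home exactly when every cycle has completed a whole number of laps, i.e. after lcm(1, 10) = 10 out-shuffles.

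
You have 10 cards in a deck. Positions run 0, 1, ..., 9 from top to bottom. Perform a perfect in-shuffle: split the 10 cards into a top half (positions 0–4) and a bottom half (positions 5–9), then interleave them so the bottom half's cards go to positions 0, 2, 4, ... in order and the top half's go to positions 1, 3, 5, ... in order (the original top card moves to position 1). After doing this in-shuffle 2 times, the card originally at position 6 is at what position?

5

Track the card's position through each in-shuffle:
6 → 2 → 5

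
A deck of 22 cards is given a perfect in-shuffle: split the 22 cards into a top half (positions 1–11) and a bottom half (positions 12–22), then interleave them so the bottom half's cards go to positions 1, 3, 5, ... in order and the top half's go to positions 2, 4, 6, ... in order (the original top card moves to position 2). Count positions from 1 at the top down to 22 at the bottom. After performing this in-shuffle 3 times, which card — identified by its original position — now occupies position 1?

3

Work backwards from position 1, undoing one in-shuffle at a time:
1 ← 12 ← 6 ← 3
So the card now at position 1 started at position 3.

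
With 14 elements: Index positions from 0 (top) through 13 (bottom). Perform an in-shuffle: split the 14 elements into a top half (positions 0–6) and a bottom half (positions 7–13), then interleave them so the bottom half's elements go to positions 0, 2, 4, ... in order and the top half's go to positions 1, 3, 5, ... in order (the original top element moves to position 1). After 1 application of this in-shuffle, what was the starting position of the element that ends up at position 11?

5

Work backwards from position 11, undoing one in-shuffle at a time:
11 ← 5
So the element now at position 11 started at position 5.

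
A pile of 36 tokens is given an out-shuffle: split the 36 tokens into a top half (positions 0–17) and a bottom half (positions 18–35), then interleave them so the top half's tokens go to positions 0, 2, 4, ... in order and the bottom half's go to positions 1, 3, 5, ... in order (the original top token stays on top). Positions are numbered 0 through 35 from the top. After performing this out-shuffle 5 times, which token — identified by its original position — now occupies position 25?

15

Work backwards from position 25, undoing one out-shuffle at a time:
25 ← 30 ← 15 ← 25 ← 30 ← 15
So the token now at position 25 started at position 15.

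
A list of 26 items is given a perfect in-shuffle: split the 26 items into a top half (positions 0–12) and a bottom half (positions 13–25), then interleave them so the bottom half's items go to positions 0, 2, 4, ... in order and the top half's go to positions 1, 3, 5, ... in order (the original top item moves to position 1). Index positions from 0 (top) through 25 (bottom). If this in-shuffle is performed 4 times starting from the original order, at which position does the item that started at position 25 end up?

Track the item's position through each in-shuffle:
25 → 24 → 22 → 18 → 10

10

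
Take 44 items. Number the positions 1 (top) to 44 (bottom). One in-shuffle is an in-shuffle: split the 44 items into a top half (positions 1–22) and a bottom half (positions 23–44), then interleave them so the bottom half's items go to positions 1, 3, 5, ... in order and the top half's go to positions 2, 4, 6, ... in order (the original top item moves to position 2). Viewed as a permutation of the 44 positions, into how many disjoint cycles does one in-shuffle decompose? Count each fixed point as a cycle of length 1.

7

Trace each unvisited position around until it returns:
(1 2 4 8 16 32 ... len 12) (3 6 12 24) (5 10 20 40 35 25) (7 14 28 11 22 44 ... len 12) (9 18 36 27) (15 30) (21 42 39 33)
7 cycles in total.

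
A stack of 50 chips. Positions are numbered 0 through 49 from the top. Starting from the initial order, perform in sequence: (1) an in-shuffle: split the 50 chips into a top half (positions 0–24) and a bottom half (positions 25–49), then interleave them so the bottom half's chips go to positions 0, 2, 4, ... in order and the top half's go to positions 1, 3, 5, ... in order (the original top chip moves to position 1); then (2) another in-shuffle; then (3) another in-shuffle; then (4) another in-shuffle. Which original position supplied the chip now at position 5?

Undo the operations in reverse order, starting from position 5:
  undo op 4 (in-shuffle, from top half): 5 ← 2
  undo op 3 (in-shuffle, from bottom half): 2 ← 26
  undo op 2 (in-shuffle, from bottom half): 26 ← 38
  undo op 1 (in-shuffle, from bottom half): 38 ← 44
So the chip at position 5 came from original position 44.

44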